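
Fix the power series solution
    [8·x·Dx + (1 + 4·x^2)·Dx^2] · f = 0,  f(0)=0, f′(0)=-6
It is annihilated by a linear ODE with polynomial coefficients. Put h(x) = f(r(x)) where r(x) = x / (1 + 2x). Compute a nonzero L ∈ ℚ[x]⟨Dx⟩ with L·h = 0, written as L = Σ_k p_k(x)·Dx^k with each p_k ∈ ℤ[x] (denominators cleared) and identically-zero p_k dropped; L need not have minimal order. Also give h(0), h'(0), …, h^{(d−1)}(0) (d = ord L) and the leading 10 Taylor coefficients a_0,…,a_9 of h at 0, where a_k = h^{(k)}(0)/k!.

f: a_k = 0, -6, 0, 8, 0, -96/5, 0, 384/7, 0, -512/3, …
Change of var in L_f (x↦r) gives L₀.
L = (4 + 16·x)·Dx + (1 + 4·x + 8·x^2)·Dx^2  (order 2).
h: a_k = 0, -6, 12, -16, 0, 384/5, -256, 3072/7, 0, -8192/3, …
ICs: h(0) = 0, h′(0) = -6.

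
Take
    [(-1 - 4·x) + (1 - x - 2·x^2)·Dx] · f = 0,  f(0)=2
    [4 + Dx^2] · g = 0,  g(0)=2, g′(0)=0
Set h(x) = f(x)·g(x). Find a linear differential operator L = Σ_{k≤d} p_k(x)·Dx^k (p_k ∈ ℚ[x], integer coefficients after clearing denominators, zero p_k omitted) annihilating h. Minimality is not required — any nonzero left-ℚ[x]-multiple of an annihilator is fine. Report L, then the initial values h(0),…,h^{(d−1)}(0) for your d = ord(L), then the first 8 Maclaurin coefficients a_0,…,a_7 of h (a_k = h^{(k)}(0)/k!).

L = (4·x + 8·x^2) + (2 + 8·x)·Dx + (-1 + x + 2·x^2)·Dx^2  (order 2).
h: a_k = 4, 4, 4, 12, 68/3, 140/3, 4124/45, 8324/45, …
ICs: h(0) = 4, h′(0) = 4.

f: a_k = 2, 2, 6, 10, 22, 42, 86, 170, …
g: a_k = 2, 0, -4, 0, 4/3, 0, -8/45, 0, …
h₀=f·g: eliminate ⇒ L₀, order ≤ 1·2.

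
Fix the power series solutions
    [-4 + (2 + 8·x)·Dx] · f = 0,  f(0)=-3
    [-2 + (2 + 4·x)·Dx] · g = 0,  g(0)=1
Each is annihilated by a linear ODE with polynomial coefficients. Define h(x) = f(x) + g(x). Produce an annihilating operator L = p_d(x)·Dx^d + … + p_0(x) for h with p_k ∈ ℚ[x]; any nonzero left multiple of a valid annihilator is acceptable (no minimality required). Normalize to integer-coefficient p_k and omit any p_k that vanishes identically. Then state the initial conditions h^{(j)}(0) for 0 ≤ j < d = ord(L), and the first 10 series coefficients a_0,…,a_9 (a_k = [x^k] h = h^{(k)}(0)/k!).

f: a_k = -3, -6, 6, -12, 30, -84, 252, -792, 2574, -8580, …
g: a_k = 1, 1, -1/2, 1/2, -5/8, 7/8, -21/16, 33/16, -429/128, 715/128, …
h₀=f+g: left-lcm gives L₀, ord ≤ 2.
L = -2 + (3 + 8·x)·Dx + (1 + 6·x + 8·x^2)·Dx^2  (order 2).
h: a_k = -2, -5, 11/2, -23/2, 235/8, -665/8, 4011/16, -12639/16, 329043/128, -1097525/128, …
ICs: h(0) = -2, h′(0) = -5.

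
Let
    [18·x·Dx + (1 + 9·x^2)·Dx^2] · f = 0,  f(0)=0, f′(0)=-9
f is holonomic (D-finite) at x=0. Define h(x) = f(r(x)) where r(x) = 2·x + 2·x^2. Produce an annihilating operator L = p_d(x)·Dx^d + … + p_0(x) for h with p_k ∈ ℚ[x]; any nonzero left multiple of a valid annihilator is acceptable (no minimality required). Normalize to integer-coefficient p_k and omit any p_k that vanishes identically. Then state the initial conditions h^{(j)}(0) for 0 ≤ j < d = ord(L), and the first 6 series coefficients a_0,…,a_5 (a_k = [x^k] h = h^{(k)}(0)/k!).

f: a_k = 0, -9, 0, 27, 0, -729/5, …
h₀=f(r): pull back L_f along r ⇒ L₀.
L = (-2 + 72·x + 288·x^2 + 432·x^3 + 216·x^4)·Dx + (1 + 2·x + 36·x^2 + 144·x^3 + 180·x^4 + 72·x^5)·Dx^2  (order 2).
h: a_k = 0, -18, -18, 216, 648, -20088/5, …
ICs: h(0) = 0, h′(0) = -18.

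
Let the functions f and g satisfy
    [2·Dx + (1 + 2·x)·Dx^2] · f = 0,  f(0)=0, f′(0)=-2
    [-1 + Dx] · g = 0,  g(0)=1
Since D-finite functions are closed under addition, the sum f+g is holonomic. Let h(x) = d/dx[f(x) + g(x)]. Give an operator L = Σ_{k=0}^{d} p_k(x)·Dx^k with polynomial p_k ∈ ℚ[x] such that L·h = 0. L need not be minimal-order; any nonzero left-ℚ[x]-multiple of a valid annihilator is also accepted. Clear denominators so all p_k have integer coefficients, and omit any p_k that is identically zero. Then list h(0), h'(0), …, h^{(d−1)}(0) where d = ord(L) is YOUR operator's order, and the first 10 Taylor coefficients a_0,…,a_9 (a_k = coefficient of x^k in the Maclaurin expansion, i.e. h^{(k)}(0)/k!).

f: a_k = 0, -2, 2, -8/3, 4, -32/5, 32/3, -128/7, 32, -512/9, …
g: a_k = 1, 1, 1/2, 1/6, 1/24, 1/120, 1/720, 1/5040, 1/40320, 1/362880, …
f+g: L₀ = lclm(L_f,L_g), ord ≤ 2+1.
Differentiate: ansatz ord ≤ ord L₀ ⇒ L.
L = (-10 - 4·x) + (7 - 4·x - 4·x^2)·Dx + (3 + 8·x + 4·x^2)·Dx^2  (order 2).
h: a_k = -1, 5, -15/2, 97/6, -767/24, 7681/120, -92159/720, 1290241/5040, -20643839/40320, 371589121/362880, …
ICs: h(0) = -1, h′(0) = 5.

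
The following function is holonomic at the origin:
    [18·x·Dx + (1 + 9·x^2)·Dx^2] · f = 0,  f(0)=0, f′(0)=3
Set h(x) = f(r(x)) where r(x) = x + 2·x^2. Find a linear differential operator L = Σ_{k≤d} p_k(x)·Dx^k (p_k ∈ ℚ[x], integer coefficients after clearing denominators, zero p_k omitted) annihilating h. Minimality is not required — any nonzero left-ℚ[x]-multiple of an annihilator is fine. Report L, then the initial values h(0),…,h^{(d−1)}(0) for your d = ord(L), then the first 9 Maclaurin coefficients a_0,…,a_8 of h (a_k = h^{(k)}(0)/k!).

f: a_k = 0, 3, 0, -9, 0, 243/5, 0, -2187/7, 0, …
h₀=f(r): pull back L_f along r ⇒ L₀.
L = (-4 + 18·x + 144·x^2 + 432·x^3 + 432·x^4)·Dx + (1 + 4·x + 9·x^2 + 72·x^3 + 180·x^4 + 144·x^5)·Dx^2  (order 2).
h: a_k = 0, 3, 6, -9, -54, -297/5, 414, 11421/7, -486, …
ICs: h(0) = 0, h′(0) = 3.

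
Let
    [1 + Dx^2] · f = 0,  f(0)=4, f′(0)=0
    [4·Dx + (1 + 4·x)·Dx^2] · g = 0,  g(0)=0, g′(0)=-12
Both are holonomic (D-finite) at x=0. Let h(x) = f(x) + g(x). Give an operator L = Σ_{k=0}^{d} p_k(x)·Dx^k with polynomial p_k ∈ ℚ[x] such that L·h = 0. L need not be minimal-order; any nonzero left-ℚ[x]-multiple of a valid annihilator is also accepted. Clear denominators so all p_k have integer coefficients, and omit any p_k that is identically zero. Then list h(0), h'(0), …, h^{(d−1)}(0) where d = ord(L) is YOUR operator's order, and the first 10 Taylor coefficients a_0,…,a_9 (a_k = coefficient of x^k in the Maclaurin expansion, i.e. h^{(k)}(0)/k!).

f: a_k = 4, 0, -2, 0, 1/6, 0, -1/180, 0, 1/10080, 0, …
g: a_k = 0, -12, 24, -64, 192, -3072/5, 2048, -49152/7, 24576, -262144/3, …
h₀=f+g: left-lcm gives L₀, ord ≤ 4.
L = (388 + 32·x + 64·x^2)·Dx + (33 + 140·x + 48·x^2 + 64·x^3)·Dx^2 + (388 + 32·x + 64·x^2)·Dx^3 + (33 + 140·x + 48·x^2 + 64·x^3)·Dx^4  (order 4).
h: a_k = 4, -12, 22, -64, 1153/6, -3072/5, 368639/180, -49152/7, 247726081/10080, -262144/3, …
ICs: h(0) = 4, h′(0) = -12, h′′(0) = 44, h′′′(0) = -384.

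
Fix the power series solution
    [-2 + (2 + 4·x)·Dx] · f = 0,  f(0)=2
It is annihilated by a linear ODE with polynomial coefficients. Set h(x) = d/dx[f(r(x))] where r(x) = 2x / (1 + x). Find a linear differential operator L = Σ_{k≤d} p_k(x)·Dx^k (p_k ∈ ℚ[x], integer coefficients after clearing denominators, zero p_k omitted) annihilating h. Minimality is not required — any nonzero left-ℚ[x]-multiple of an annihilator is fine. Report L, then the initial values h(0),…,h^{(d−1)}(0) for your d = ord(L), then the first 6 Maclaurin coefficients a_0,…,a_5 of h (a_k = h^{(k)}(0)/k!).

L = (-4 - 10·x) + (-1 - 6·x - 5·x^2)·Dx  (order 1).
h: a_k = 4, -16, 60, -240, 1020, -4512, …
ICs: h(0) = 4.

f: a_k = 2, 2, -1, 1, -5/4, 7/4, …
f∘r: x↦r, Dx↦Dx/r' in L_f ⇒ L₀.
Derive L from L₀ (diff closure).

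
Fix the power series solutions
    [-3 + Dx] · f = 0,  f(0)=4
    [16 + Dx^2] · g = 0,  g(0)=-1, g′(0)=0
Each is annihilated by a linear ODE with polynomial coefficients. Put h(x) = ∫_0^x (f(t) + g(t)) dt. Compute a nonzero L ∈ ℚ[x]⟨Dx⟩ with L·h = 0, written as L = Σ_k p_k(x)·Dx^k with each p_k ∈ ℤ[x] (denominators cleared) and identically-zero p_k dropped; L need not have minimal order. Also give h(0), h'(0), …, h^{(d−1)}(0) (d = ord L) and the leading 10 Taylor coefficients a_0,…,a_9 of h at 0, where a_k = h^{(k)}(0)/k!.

L = -48·Dx + 16·Dx^2 - 3·Dx^3 + Dx^4  (order 4).
h: a_k = 0, 3, 6, 26/3, 9/2, 17/30, 27/20, 1753/1260, 243/1120, -9823/90720, …
ICs: h(0) = 0, h′(0) = 3, h′′(0) = 12, h′′′(0) = 52.

f: a_k = 4, 12, 18, 18, 27/2, 81/10, 81/20, 243/140, 729/1120, 243/1120, …
g: a_k = -1, 0, 8, 0, -32/3, 0, 256/45, 0, -512/315, 0, …
L₀ := lclm(L_f,L_g); ord L₀ ≤ 1+2.
h=∫₀ˣh₀: take L = L₀·Dx.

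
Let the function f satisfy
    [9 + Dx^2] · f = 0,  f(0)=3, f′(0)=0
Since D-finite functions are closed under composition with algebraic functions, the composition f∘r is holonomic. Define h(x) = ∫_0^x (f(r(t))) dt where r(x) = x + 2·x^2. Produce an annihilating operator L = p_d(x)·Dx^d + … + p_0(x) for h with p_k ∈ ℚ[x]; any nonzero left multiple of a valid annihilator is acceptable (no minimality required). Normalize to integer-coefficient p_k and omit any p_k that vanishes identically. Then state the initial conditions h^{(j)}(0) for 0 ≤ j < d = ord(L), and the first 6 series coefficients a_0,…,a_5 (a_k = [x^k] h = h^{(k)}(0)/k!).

f: a_k = 3, 0, -27/2, 0, 81/8, 0, …
Change of var in L_f (x↦r) gives L₀.
h=∫h₀ ⇒ L = L₀·Dx.
L = (9 + 108·x + 432·x^2 + 576·x^3)·Dx - 4·Dx^2 + (1 + 4·x)·Dx^3  (order 3).
h: a_k = 0, 3, 0, -9/2, -27/2, -351/40, …
ICs: h(0) = 0, h′(0) = 3, h′′(0) = 0.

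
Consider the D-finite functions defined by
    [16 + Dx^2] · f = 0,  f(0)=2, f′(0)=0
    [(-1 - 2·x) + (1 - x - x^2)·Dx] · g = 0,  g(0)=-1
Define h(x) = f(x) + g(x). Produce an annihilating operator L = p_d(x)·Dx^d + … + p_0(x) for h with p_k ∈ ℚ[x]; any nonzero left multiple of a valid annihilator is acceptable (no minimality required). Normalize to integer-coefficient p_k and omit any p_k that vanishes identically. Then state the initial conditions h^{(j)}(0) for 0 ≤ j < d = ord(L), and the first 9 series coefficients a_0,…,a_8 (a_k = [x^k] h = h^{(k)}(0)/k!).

f: a_k = 2, 0, -16, 0, 64/3, 0, -512/45, 0, 1024/315, …
g: a_k = -1, -1, -2, -3, -5, -8, -13, -21, -34, …
h₀=f+g: left-lcm gives L₀, ord ≤ 3.
L = (-272 - 384·x + 352·x^2 - 192·x^3 - 640·x^4 - 256·x^5) + (160 - 368·x - 32·x^2 + 544·x^3 - 48·x^4 - 384·x^5 - 128·x^6)·Dx + (-17 - 24·x + 22·x^2 - 12·x^3 - 40·x^4 - 16·x^5)·Dx^2 + (10 - 23·x - 2·x^2 + 34·x^3 - 3·x^4 - 24·x^5 - 8·x^6)·Dx^3  (order 3).
h: a_k = 1, -1, -18, -3, 49/3, -8, -1097/45, -21, -9686/315, …
ICs: h(0) = 1, h′(0) = -1, h′′(0) = -36.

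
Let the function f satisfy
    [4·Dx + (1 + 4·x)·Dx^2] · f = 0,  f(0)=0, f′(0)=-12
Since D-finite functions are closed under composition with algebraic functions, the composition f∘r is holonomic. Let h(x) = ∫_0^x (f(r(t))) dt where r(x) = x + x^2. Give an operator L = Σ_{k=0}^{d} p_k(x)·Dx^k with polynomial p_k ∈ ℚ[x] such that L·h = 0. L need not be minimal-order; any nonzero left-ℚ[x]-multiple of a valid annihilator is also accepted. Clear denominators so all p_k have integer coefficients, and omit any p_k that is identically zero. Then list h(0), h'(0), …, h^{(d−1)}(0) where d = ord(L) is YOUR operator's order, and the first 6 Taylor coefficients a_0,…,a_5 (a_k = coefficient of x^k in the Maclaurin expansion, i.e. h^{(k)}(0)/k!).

L = 2·Dx^2 + (1 + 2·x)·Dx^3  (order 3).
h: a_k = 0, 0, -6, 4, -4, 24/5, …
ICs: h(0) = 0, h′(0) = 0, h′′(0) = -12.

f: a_k = 0, -12, 24, -64, 192, -3072/5, …
h₀=f(r): pull back L_f along r ⇒ L₀.
Integrate: L := L₀·Dx.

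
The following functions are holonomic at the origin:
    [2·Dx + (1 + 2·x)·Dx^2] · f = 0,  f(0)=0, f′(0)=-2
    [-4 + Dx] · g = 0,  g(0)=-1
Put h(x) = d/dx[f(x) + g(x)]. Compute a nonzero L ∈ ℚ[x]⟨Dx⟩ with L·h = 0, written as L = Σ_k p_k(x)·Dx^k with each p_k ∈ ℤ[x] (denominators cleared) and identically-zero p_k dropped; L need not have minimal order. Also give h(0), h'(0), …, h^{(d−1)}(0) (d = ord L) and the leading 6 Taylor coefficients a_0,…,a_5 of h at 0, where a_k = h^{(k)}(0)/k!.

f: a_k = 0, -2, 2, -8/3, 4, -32/5, …
g: a_k = -1, -4, -8, -32/3, -32/3, -128/15, …
h₀=f+g: left-lcm gives L₀, ord ≤ 3.
Derive L from L₀ (diff closure).
L = (-32 - 32·x) + (-4 - 32·x - 32·x^2)·Dx + (3 + 10·x + 8·x^2)·Dx^2  (order 2).
h: a_k = -6, -12, -40, -80/3, -224/3, 448/15, …
ICs: h(0) = -6, h′(0) = -12.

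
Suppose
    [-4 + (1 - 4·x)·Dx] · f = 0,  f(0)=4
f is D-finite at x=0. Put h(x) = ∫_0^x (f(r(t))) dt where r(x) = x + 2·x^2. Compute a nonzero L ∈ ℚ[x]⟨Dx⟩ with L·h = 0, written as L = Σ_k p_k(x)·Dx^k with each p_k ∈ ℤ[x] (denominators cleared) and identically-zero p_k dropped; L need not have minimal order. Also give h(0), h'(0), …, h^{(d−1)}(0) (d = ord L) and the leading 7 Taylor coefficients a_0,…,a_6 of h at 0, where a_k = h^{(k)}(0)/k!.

L = (4 + 16·x)·Dx + (-1 + 4·x + 8·x^2)·Dx^2  (order 2).
h: a_k = 0, 4, 8, 32, 128, 2816/5, 2560, …
ICs: h(0) = 0, h′(0) = 4.

f: a_k = 4, 16, 64, 256, 1024, 4096, 16384, …
f∘r: x↦r, Dx↦Dx/r' in L_f ⇒ L₀.
∫: right-multiply L₀ by Dx.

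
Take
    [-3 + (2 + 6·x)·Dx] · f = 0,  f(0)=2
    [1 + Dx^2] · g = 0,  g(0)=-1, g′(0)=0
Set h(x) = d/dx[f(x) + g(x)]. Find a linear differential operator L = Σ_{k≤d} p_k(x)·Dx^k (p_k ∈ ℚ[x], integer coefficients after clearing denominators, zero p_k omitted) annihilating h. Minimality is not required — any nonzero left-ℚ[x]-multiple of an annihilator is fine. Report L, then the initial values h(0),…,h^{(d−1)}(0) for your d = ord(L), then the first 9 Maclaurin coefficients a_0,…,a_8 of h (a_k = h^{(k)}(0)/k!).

f: a_k = 2, 3, -9/4, 27/8, -405/64, 1701/128, -15309/512, 72171/1024, -2814669/16384, …
g: a_k = -1, 0, 1/2, 0, -1/24, 0, 1/720, 0, -1/40320, …
h₀=f+g: left-lcm gives L₀, ord ≤ 3.
h₀' ⇒ L via d/dx closure of L₀.
L = (-417 - 72·x - 108·x^2) + (-62 - 234·x - 216·x^2 - 216·x^3)·Dx + (-417 - 72·x - 108·x^2)·Dx^2 + (-62 - 234·x - 216·x^2 - 216·x^3)·Dx^3  (order 3).
h: a_k = 3, -7/2, 81/8, -1223/48, 8505/128, -688873/3840, 505197/1024, -886620863/645120, 126660105/32768, …
ICs: h(0) = 3, h′(0) = -7/2, h′′(0) = 81/4.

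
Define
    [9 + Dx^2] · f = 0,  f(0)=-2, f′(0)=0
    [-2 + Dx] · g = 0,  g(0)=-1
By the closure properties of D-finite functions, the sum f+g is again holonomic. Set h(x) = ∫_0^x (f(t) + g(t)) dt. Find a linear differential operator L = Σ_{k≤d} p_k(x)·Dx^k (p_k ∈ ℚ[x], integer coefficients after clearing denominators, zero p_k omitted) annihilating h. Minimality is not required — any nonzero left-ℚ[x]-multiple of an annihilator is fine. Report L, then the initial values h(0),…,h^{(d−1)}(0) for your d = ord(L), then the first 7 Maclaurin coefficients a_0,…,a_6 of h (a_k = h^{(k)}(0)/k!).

f: a_k = -2, 0, 9, 0, -27/4, 0, 81/40, …
g: a_k = -1, -2, -2, -4/3, -2/3, -4/15, -4/45, …
h₀=f+g: left-lcm gives L₀, ord ≤ 3.
h=∫₀ˣh₀: take L = L₀·Dx.
L = -18·Dx + 9·Dx^2 - 2·Dx^3 + Dx^4  (order 4).
h: a_k = 0, -3, -1, 7/3, -1/3, -89/60, -2/45, …
ICs: h(0) = 0, h′(0) = -3, h′′(0) = -2, h′′′(0) = 14.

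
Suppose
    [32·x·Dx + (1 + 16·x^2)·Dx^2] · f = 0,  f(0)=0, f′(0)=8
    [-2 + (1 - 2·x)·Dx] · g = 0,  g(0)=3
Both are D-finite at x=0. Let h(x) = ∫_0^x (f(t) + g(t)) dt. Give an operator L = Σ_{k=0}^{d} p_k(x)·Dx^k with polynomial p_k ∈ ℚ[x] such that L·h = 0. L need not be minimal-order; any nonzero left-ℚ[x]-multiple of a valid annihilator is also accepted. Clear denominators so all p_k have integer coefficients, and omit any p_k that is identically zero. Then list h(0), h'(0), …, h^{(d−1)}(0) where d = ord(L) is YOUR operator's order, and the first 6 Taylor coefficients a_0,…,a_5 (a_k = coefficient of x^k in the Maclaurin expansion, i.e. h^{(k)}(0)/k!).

L = (32 - 256·x - 1536·x^2)·Dx^2 + (-14 + 32·x + 160·x^2 - 1536·x^3)·Dx^3 + (1 + 6·x + 96·x^3 - 256·x^4)·Dx^4  (order 4).
h: a_k = 0, 3, 7, 4, -14/3, 48/5, …
ICs: h(0) = 0, h′(0) = 3, h′′(0) = 14, h′′′(0) = 24.

f: a_k = 0, 8, 0, -128/3, 0, 2048/5, …
g: a_k = 3, 6, 12, 24, 48, 96, …
L₀ := lclm(L_f,L_g); ord L₀ ≤ 2+1.
h=∫₀ˣh₀: take L = L₀·Dx.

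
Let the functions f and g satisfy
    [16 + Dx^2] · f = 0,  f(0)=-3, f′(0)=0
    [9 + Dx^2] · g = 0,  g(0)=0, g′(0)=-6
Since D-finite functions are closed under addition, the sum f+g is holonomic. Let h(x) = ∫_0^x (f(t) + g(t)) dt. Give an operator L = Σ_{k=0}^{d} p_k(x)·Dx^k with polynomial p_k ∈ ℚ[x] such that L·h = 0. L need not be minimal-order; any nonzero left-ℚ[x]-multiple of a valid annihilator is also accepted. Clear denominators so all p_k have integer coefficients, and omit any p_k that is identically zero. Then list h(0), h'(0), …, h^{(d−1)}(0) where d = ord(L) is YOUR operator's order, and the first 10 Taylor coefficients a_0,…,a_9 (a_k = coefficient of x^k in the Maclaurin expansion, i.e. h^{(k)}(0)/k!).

f: a_k = -3, 0, 24, 0, -32, 0, 256/15, 0, -512/105, 0, …
g: a_k = 0, -6, 0, 9, 0, -81/20, 0, 243/280, 0, -243/2240, …
h₀=f+g: left-lcm gives L₀, ord ≤ 4.
h=∫h₀ ⇒ L = L₀·Dx.
L = 144·Dx + 25·Dx^3 + Dx^5  (order 5).
h: a_k = 0, -3, -3, 8, 9/4, -32/5, -27/40, 256/105, 243/2240, -512/945, …
ICs: h(0) = 0, h′(0) = -3, h′′(0) = -6, h′′′(0) = 48, h′′′′(0) = 54.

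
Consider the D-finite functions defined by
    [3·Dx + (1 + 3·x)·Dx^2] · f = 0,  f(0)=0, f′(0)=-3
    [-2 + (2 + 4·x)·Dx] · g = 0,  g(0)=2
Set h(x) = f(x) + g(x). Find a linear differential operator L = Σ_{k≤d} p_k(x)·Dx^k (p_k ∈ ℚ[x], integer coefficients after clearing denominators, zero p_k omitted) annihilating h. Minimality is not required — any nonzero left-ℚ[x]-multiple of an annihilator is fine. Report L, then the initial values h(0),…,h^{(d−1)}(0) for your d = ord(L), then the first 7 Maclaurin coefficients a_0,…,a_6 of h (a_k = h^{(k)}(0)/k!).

L = (18 + 18·x)·Dx + (30 + 108·x + 90·x^2)·Dx^2 + (4 + 26·x + 54·x^2 + 36·x^3)·Dx^3  (order 3).
h: a_k = 2, -1, 7/2, -8, 19, -937/20, 951/8, …
ICs: h(0) = 2, h′(0) = -1, h′′(0) = 7.

f: a_k = 0, -3, 9/2, -9, 81/4, -243/5, 243/2, …
g: a_k = 2, 2, -1, 1, -5/4, 7/4, -21/8, …
f+g: L₀ = lclm(L_f,L_g), ord ≤ 2+1.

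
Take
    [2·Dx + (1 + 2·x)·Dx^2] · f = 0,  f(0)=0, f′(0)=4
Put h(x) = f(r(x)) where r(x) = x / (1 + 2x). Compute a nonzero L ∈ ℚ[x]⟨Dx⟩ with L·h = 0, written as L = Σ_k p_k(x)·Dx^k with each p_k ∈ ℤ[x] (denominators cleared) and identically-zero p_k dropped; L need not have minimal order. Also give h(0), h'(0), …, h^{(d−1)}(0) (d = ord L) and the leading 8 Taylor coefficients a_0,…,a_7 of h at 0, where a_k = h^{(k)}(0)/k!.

f: a_k = 0, 4, -4, 16/3, -8, 64/5, -64/3, 256/7, …
Substitute x→r, Dx→(1/r')Dx; clear ⇒ L₀.
L = (6 + 16·x)·Dx + (1 + 6·x + 8·x^2)·Dx^2  (order 2).
h: a_k = 0, 4, -12, 112/3, -120, 1984/5, -1344, 32512/7, …
ICs: h(0) = 0, h′(0) = 4.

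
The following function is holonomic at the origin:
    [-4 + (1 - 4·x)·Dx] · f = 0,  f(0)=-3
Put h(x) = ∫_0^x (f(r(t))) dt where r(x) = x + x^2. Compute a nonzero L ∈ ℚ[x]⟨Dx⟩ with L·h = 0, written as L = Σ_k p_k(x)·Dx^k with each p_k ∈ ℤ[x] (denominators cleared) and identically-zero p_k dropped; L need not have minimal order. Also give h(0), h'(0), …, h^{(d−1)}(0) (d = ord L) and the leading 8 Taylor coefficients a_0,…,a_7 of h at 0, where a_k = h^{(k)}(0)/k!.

L = (4 + 8·x)·Dx + (-1 + 4·x + 4·x^2)·Dx^2  (order 2).
h: a_k = 0, -3, -6, -20, -72, -1392/5, -1120, -32448/7, …
ICs: h(0) = 0, h′(0) = -3.

f: a_k = -3, -12, -48, -192, -768, -3072, -12288, -49152, …
Substitute x→r, Dx→(1/r')Dx; clear ⇒ L₀.
∫: right-multiply L₀ by Dx.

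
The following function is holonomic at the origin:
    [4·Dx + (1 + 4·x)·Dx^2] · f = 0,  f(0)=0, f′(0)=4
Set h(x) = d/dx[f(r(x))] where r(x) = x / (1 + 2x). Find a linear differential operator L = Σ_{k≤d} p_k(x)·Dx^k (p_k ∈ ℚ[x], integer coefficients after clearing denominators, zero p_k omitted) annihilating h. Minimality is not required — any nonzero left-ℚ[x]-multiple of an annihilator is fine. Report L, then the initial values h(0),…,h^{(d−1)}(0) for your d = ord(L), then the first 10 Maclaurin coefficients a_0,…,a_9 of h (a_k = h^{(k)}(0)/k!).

L = (8 + 24·x) + (1 + 8·x + 12·x^2)·Dx  (order 1).
h: a_k = 4, -32, 208, -1280, 7744, -46592, 279808, -1679360, 10077184, -60465152, …
ICs: h(0) = 4.

f: a_k = 0, 4, -8, 64/3, -64, 1024/5, -2048/3, 16384/7, -8192, 262144/9, …
L₀ from L_f via x↦r, Dx↦r'^{-1}Dx.
Differentiate: ansatz ord ≤ ord L₀ ⇒ L.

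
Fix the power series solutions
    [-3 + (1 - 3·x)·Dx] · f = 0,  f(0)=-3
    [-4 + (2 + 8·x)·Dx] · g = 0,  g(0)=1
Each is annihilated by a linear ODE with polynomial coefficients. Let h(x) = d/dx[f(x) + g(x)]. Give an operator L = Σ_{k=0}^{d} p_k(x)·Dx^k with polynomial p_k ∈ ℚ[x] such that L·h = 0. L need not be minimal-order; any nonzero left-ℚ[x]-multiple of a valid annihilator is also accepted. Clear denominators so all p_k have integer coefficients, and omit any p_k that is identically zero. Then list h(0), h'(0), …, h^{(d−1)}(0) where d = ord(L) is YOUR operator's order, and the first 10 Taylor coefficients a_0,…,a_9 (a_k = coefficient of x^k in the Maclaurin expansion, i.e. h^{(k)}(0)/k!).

L = (-90 - 108·x) + (-21 - 252·x - 378·x^2)·Dx + (4 + 13·x - 39·x^2 - 108·x^3)·Dx^2  (order 2).
h: a_k = -7, -58, -231, -1012, -3505, -13626, -44079, -164328, -505701, -1868710, …
ICs: h(0) = -7, h′(0) = -58.

f: a_k = -3, -9, -27, -81, -243, -729, -2187, -6561, -19683, -59049, …
g: a_k = 1, 2, -2, 4, -10, 28, -84, 264, -858, 2860, …
h₀=f+g: left-lcm gives L₀, ord ≤ 2.
h=h₀': d/dx-closure on L₀ ⇒ L.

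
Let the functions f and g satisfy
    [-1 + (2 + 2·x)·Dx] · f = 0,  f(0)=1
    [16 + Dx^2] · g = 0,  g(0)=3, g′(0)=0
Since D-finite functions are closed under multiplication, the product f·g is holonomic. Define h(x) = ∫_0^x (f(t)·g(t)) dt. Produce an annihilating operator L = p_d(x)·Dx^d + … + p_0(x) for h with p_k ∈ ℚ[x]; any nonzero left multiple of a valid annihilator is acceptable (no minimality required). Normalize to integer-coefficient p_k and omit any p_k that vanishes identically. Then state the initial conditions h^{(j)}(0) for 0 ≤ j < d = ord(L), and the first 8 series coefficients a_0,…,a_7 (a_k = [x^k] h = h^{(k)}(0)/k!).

L = (67 + 128·x + 64·x^2)·Dx + (-4 - 4·x)·Dx^2 + (4 + 8·x + 4·x^2)·Dx^3  (order 3).
h: a_k = 0, 3, 3/4, -65/8, -189/64, 893/128, 3733/1536, -310129/107520, …
ICs: h(0) = 0, h′(0) = 3, h′′(0) = 3/2.

f: a_k = 1, 1/2, -1/8, 1/16, -5/128, 7/256, -21/1024, 33/2048, …
g: a_k = 3, 0, -24, 0, 32, 0, -256/15, 0, …
L₀ := L_f ⊗_s L_g (sym. prod.), ord ≤ 2.
h=∫h₀ ⇒ L = L₀·Dx.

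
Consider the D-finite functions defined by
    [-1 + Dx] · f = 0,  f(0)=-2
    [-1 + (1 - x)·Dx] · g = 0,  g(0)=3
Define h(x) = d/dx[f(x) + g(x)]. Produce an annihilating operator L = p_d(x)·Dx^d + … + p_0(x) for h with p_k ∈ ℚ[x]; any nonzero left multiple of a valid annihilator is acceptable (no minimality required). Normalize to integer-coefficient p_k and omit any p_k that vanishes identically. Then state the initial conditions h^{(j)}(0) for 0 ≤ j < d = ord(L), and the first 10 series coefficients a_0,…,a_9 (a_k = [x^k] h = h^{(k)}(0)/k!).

f: a_k = -2, -2, -1, -1/3, -1/12, -1/60, -1/360, -1/2520, -1/20160, -1/181440, …
g: a_k = 3, 3, 3, 3, 3, 3, 3, 3, 3, 3, …
Weyl lclm of L_f,L_g ⇒ L₀ (ord ≤ 2).
h=h₀': d/dx-closure on L₀ ⇒ L.
L = (4 + 2·x) + (-5 - 2·x + x^2)·Dx + (1 - x^2)·Dx^2  (order 2).
h: a_k = 1, 4, 8, 35/3, 179/12, 1079/60, 7559/360, 60479/2520, 544319/20160, 5443199/181440, …
ICs: h(0) = 1, h′(0) = 4.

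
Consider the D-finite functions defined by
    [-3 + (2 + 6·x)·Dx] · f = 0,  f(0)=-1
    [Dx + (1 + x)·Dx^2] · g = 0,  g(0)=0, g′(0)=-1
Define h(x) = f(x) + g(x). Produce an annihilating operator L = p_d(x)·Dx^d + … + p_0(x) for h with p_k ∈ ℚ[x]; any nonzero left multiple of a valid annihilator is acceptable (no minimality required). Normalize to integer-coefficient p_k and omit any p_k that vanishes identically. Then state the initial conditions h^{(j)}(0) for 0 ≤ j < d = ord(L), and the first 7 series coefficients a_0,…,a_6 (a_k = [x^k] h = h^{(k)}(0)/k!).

L = (-15 + 9·x)·Dx + (-19 - 6·x + 45·x^2)·Dx^2 + (-2 - 2·x + 18·x^2 + 18·x^3)·Dx^3  (order 3).
h: a_k = -1, -5/2, 13/8, -97/48, 437/128, -8761/1280, 46439/3072, …
ICs: h(0) = -1, h′(0) = -5/2, h′′(0) = 13/4.

f: a_k = -1, -3/2, 9/8, -27/16, 405/128, -1701/256, 15309/1024, …
g: a_k = 0, -1, 1/2, -1/3, 1/4, -1/5, 1/6, …
h₀=f+g: left-lcm gives L₀, ord ≤ 3.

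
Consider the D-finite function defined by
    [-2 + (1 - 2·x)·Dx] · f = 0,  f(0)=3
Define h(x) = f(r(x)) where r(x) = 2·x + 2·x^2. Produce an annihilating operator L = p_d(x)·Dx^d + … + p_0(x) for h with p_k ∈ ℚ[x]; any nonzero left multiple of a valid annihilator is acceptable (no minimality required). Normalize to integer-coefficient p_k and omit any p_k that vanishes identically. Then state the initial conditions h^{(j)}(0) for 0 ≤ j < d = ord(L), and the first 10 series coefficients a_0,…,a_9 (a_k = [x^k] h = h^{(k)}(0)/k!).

L = (4 + 8·x) + (-1 + 4·x + 4·x^2)·Dx  (order 1).
h: a_k = 3, 12, 60, 288, 1392, 6720, 32448, 156672, 756480, 3652608, …
ICs: h(0) = 3.

f: a_k = 3, 6, 12, 24, 48, 96, 192, 384, 768, 1536, …
Substitute x→r, Dx→(1/r')Dx; clear ⇒ L₀.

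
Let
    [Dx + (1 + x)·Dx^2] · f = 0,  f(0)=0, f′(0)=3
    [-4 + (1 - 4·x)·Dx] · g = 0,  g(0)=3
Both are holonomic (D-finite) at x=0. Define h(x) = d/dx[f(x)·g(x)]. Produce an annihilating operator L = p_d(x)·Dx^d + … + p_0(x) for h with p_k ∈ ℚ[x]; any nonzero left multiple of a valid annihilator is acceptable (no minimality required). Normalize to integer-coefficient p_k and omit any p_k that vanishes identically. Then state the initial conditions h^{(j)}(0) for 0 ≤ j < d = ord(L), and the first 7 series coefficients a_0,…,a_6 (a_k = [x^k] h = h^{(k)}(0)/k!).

f: a_k = 0, 3, -3/2, 1, -3/4, 3/5, -1/2, …
g: a_k = 3, 12, 48, 192, 768, 3072, 12288, …
Sym-product of L_f,L_g gives L₀ (≤ ord 2).
Derive L from L₀ (diff closure).
L = 16 + (10 + 20·x)·Dx + (-1 + 3·x + 4·x^2)·Dx^2  (order 2).
h: a_k = 9, 63, 387, 2055, 10284, 246771/5, 1151643/5, …
ICs: h(0) = 9, h′(0) = 63.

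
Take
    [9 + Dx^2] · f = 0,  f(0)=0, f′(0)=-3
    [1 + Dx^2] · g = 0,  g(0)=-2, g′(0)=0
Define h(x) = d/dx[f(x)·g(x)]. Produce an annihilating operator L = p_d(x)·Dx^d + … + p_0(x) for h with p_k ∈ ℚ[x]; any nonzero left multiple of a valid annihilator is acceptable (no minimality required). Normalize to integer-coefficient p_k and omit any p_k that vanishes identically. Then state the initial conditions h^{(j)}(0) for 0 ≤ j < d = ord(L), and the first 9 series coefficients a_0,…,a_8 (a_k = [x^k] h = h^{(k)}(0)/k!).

L = 64 + 20·Dx^2 + Dx^4  (order 4).
h: a_k = 6, 0, -36, 0, 44, 0, -344/15, 0, 228/35, …
ICs: h(0) = 6, h′(0) = 0, h′′(0) = -72, h′′′(0) = 0.

f: a_k = 0, -3, 0, 9/2, 0, -81/40, 0, 243/560, 0, …
g: a_k = -2, 0, 1, 0, -1/12, 0, 1/360, 0, -1/20160, …
Sym-product of L_f,L_g gives L₀ (≤ ord 4).
h=h₀': d/dx-closure on L₀ ⇒ L.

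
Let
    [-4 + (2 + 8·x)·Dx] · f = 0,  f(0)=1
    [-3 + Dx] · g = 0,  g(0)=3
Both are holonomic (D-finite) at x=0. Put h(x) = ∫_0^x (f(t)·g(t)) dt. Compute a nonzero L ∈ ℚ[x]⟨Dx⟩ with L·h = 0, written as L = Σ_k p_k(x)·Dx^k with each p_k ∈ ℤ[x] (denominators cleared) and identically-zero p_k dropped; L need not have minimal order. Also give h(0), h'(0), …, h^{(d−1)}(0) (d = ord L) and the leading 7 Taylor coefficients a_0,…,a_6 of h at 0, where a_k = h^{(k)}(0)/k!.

L = (-5 - 12·x)·Dx + (1 + 4·x)·Dx^2  (order 2).
h: a_k = 0, 3, 15/2, 17/2, 69/8, 129/40, 631/80, …
ICs: h(0) = 0, h′(0) = 3.

f: a_k = 1, 2, -2, 4, -10, 28, -84, …
g: a_k = 3, 9, 27/2, 27/2, 81/8, 243/40, 243/80, …
Product ⇒ symmetric product L₀, ord ≤ 1.
∫: right-multiply L₀ by Dx.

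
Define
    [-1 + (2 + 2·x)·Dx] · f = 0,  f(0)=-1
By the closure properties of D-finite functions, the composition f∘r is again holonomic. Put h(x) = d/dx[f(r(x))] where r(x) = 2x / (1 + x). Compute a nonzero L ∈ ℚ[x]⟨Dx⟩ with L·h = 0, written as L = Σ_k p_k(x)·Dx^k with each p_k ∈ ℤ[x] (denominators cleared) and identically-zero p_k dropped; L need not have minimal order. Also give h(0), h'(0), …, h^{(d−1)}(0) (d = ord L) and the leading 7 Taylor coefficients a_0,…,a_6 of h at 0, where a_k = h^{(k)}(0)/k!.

f: a_k = -1, -1/2, 1/8, -1/16, 5/128, -7/256, 21/1024, …
Substitute x→r, Dx→(1/r')Dx; clear ⇒ L₀.
h₀' ⇒ L via d/dx closure of L₀.
L = (-3 - 6·x) + (-1 - 4·x - 3·x^2)·Dx  (order 1).
h: a_k = -1, 3, -15/2, 37/2, -375/8, 981/8, -5271/16, …
ICs: h(0) = -1.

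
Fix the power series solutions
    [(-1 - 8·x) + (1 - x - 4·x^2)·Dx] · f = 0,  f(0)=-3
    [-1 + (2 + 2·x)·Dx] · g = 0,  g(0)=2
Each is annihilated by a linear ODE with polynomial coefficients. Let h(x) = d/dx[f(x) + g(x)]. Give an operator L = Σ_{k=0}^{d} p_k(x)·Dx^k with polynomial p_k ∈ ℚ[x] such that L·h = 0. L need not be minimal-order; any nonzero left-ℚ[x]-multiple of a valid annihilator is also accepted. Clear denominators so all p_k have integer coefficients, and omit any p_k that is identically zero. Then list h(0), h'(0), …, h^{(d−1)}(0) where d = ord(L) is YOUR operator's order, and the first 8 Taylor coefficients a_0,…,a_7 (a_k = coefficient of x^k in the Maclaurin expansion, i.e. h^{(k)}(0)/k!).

f: a_k = -3, -3, -15, -27, -87, -195, -543, -1323, …
g: a_k = 2, 1, -1/4, 1/8, -5/64, 7/128, -21/512, 33/1024, …
h₀=f+g: left-lcm gives L₀, ord ≤ 2.
Derive L from L₀ (diff closure).
L = (-138 - 1110·x - 2208·x^2 - 3648·x^3 - 1920·x^4) + (-213 - 2334·x - 6429·x^2 - 12816·x^3 - 14352·x^4 - 5760·x^5)·Dx + (42 + 150·x + 246·x^2 - 598·x^3 - 2880·x^4 - 3424·x^5 - 1280·x^6)·Dx^2  (order 2).
h: a_k = -2, -61/2, -645/8, -5573/16, -124765/128, -834111/256, -9483033/1024, -57262509/2048, …
ICs: h(0) = -2, h′(0) = -61/2.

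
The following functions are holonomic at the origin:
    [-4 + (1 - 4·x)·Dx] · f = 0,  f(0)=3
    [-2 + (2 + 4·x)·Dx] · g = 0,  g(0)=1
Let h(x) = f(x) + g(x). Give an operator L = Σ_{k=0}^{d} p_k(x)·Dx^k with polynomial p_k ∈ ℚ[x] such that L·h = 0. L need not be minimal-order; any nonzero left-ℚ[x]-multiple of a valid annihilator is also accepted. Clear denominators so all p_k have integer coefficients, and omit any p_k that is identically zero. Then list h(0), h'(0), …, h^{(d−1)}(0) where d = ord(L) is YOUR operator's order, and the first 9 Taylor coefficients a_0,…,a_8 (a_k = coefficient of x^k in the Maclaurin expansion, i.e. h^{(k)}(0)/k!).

L = (-12 - 16·x) + (11 + 40·x + 48·x^2)·Dx + (-1 - 2·x + 16·x^2 + 32·x^3)·Dx^2  (order 2).
h: a_k = 4, 13, 95/2, 385/2, 6139/8, 24583/8, 196587/16, 786465/16, 25165395/128, …
ICs: h(0) = 4, h′(0) = 13.

f: a_k = 3, 12, 48, 192, 768, 3072, 12288, 49152, 196608, …
g: a_k = 1, 1, -1/2, 1/2, -5/8, 7/8, -21/16, 33/16, -429/128, …
Sum ⇒ L₀ = lclm(L_f,L_g) in ℚ(x)⟨Dx⟩.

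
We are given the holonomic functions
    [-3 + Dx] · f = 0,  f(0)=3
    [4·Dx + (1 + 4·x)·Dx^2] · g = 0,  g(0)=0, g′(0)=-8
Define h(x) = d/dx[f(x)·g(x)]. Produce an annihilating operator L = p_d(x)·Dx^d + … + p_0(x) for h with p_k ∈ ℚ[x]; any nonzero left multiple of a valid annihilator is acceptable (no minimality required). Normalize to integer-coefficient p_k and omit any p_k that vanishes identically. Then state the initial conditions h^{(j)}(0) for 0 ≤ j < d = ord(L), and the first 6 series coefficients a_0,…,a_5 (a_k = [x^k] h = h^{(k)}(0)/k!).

L = (51 - 72·x + 432·x^2) + (-14 - 288·x^2)·Dx + (-1 + 8·x + 48·x^2)·Dx^2  (order 2).
h: a_k = -24, -48, -276, 432, -2589, 10050, …
ICs: h(0) = -24, h′(0) = -48.

f: a_k = 3, 9, 27/2, 27/2, 81/8, 243/40, …
g: a_k = 0, -8, 16, -128/3, 128, -2048/5, …
Product ⇒ symmetric product L₀, ord ≤ 2.
h=h₀': d/dx-closure on L₀ ⇒ L.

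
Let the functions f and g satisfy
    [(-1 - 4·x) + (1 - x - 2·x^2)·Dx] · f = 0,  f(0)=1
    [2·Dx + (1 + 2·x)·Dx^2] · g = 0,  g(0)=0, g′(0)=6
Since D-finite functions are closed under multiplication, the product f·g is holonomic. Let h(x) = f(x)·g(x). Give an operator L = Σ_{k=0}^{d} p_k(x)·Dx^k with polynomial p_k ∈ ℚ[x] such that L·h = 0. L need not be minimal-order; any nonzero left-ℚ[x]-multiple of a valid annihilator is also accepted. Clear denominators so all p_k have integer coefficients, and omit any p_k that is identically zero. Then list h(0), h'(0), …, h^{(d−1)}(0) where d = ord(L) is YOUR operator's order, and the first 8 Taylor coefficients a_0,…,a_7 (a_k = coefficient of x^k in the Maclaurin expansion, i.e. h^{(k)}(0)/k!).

f: a_k = 1, 1, 3, 5, 11, 21, 43, 85, …
g: a_k = 0, 6, -6, 8, -12, 96/5, -32, 384/7, …
f·g: L₀ = L_f ⊗_s L_g, ord ≤ 1·2.
L = (6 + 16·x) + (14·x + 20·x^2)·Dx + (-1 - x + 4·x^2 + 4·x^3)·Dx^2  (order 2).
h: a_k = 0, 6, 0, 20, 8, 336/5, 256/5, 8416/35, …
ICs: h(0) = 0, h′(0) = 6.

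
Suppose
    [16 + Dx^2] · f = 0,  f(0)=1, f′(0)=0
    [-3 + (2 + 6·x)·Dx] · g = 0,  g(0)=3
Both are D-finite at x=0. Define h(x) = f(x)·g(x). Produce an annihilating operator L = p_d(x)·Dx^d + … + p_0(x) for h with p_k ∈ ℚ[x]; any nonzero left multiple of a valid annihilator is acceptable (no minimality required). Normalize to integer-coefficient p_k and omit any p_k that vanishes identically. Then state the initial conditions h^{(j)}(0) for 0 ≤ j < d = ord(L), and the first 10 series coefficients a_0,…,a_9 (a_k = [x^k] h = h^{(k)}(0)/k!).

f: a_k = 1, 0, -8, 0, 32/3, 0, -256/45, 0, 512/315, 0, …
g: a_k = 3, 9/2, -27/8, 81/16, -1215/128, 5103/256, -45927/1024, 216513/2048, -8444007/32768, 42220035/65536, …
Sym-product of L_f,L_g gives L₀ (≤ ord 2).
L = (91 + 384·x + 576·x^2) + (-12 - 36·x)·Dx + (4 + 24·x + 36·x^2)·Dx^2  (order 2).
h: a_k = 3, 9/2, -219/8, -495/16, 6337/128, 7023/256, -337609/15360, -259579/10240, 82369729/3440640, -23827607/2293760, …
ICs: h(0) = 3, h′(0) = 9/2.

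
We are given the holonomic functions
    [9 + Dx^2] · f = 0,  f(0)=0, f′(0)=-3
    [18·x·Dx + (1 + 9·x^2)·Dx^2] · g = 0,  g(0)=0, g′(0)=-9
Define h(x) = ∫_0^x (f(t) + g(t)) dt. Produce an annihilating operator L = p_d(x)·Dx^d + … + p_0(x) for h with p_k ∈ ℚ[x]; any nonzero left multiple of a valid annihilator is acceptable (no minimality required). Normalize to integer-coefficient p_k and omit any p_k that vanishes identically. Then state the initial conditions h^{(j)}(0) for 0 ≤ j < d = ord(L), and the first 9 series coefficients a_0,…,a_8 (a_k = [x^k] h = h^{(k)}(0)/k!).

f: a_k = 0, -3, 0, 9/2, 0, -81/40, 0, 243/560, 0, …
g: a_k = 0, -9, 0, 27, 0, -729/5, 0, 6561/7, 0, …
h₀=f+g: left-lcm gives L₀, ord ≤ 4.
h=∫h₀ ⇒ L = L₀·Dx.
L = (-1782·x + 20412·x^3 + 13122·x^5)·Dx^2 + (-9 + 567·x^2 + 6561·x^4 + 6561·x^6)·Dx^3 + (-198·x + 2268·x^3 + 1458·x^5)·Dx^4 + (-1 + 63·x^2 + 729·x^4 + 729·x^6)·Dx^5  (order 5).
h: a_k = 0, 0, -6, 0, 63/8, 0, -1971/80, 0, 525123/4480, …
ICs: h(0) = 0, h′(0) = 0, h′′(0) = -12, h′′′(0) = 0, h′′′′(0) = 189.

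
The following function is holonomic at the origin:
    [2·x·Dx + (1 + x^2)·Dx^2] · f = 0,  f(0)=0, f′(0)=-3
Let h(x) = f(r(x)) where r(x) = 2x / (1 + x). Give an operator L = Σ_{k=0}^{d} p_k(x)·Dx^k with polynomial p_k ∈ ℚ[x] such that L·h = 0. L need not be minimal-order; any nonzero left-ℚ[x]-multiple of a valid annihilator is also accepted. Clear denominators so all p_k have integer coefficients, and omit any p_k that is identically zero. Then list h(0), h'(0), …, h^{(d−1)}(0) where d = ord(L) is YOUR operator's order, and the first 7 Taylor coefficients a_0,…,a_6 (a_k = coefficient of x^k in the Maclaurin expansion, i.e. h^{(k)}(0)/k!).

L = (2 + 10·x)·Dx + (1 + 2·x + 5·x^2)·Dx^2  (order 2).
h: a_k = 0, -6, 6, 2, -18, 114/5, 22, …
ICs: h(0) = 0, h′(0) = -6.

f: a_k = 0, -3, 0, 1, 0, -3/5, 0, …
L₀ from L_f via x↦r, Dx↦r'^{-1}Dx.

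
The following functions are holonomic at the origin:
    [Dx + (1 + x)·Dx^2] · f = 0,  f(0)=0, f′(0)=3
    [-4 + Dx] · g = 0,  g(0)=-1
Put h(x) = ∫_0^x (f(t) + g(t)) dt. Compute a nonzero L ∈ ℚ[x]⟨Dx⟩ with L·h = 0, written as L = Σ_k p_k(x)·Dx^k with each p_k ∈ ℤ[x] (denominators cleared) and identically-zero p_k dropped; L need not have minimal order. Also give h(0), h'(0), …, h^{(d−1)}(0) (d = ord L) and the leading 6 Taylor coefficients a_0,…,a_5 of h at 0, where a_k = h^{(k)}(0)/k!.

L = (-24 - 16·x)·Dx^2 + (-14 - 32·x - 16·x^2)·Dx^3 + (5 + 9·x + 4·x^2)·Dx^4  (order 4).
h: a_k = 0, -1, -1/2, -19/6, -29/12, -137/60, …
ICs: h(0) = 0, h′(0) = -1, h′′(0) = -1, h′′′(0) = -19.

f: a_k = 0, 3, -3/2, 1, -3/4, 3/5, …
g: a_k = -1, -4, -8, -32/3, -32/3, -128/15, …
h₀=f+g: left-lcm gives L₀, ord ≤ 3.
h=∫₀ˣh₀: take L = L₀·Dx.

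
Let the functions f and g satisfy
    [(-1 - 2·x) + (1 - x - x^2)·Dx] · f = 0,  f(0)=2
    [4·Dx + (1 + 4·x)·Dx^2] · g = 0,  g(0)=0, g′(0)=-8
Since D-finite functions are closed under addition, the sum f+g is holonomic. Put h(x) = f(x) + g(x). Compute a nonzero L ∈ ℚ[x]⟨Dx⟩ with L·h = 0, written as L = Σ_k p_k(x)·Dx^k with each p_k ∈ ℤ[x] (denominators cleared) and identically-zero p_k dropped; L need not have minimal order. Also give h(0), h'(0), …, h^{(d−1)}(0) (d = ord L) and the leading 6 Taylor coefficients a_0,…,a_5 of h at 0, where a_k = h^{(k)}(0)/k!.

f: a_k = 2, 2, 4, 6, 10, 16, …
g: a_k = 0, -8, 16, -128/3, 128, -2048/5, …
h₀=f+g: left-lcm gives L₀, ord ≤ 3.
L = (100 + 272·x + 392·x^2 + 144·x^3 + 96·x^4)·Dx + (-7 + 96·x + 434·x^2 + 540·x^3 + 304·x^4 + 160·x^5)·Dx^2 + (-4 - 25·x - 28·x^2 + 46·x^3 + 73·x^4 + 76·x^5 + 32·x^6)·Dx^3  (order 3).
h: a_k = 2, -6, 20, -110/3, 138, -1968/5, …
ICs: h(0) = 2, h′(0) = -6, h′′(0) = 40.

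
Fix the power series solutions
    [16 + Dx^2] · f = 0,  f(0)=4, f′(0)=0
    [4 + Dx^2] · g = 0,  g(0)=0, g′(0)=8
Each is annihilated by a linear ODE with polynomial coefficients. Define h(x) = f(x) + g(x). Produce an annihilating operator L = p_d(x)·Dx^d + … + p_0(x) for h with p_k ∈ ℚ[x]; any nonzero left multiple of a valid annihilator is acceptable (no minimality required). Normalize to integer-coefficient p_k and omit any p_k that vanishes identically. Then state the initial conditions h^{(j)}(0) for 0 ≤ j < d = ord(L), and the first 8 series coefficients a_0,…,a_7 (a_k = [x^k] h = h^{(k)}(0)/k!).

L = 64 + 20·Dx^2 + Dx^4  (order 4).
h: a_k = 4, 8, -32, -16/3, 128/3, 16/15, -1024/45, -32/315, …
ICs: h(0) = 4, h′(0) = 8, h′′(0) = -64, h′′′(0) = -32.

f: a_k = 4, 0, -32, 0, 128/3, 0, -1024/45, 0, …
g: a_k = 0, 8, 0, -16/3, 0, 16/15, 0, -32/315, …
L₀ := lclm(L_f,L_g); ord L₀ ≤ 2+2.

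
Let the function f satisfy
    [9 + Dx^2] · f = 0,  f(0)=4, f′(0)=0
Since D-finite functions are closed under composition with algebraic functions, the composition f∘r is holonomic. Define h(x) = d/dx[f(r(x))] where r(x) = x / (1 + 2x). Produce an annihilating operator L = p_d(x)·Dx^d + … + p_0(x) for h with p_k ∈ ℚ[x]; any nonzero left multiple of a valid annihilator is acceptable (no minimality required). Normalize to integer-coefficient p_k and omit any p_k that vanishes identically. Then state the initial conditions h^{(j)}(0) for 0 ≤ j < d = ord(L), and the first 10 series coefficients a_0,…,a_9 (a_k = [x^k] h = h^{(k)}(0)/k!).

f: a_k = 4, 0, -18, 0, 27/2, 0, -81/20, 0, 729/1120, 0, …
h₀=f(r): pull back L_f along r ⇒ L₀.
Differentiate: ansatz ord ≤ ord L₀ ⇒ L.
L = (33 + 96·x + 96·x^2) + (12 + 72·x + 144·x^2 + 96·x^3)·Dx + (1 + 8·x + 24·x^2 + 32·x^3 + 16·x^4)·Dx^2  (order 2).
h: a_k = 0, -36, 216, -810, 2340, -54243/10, 47061/5, -188955/28, -2492289/70, 257968071/1120, …
ICs: h(0) = 0, h′(0) = -36.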